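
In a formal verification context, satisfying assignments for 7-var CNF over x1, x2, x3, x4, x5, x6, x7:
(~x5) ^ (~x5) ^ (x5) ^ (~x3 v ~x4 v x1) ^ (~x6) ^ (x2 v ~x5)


CNF with 6 clauses over 7 vars (128 assignments).
An assignment satisfies CNF iff every clause has >=1 true literal.
Check each row (bits = x1,x2,x3,x4,x5,x6,x7; clause T/F shown):
  row 0 [0000000]: clauses=TTFTTT -> 0
  row 1 [0000001]: clauses=TTFTTT -> 0
  row 2 [0000010]: clauses=TTFTFT -> 0
  row 3 [0000011]: clauses=TTFTFT -> 0
  row 4 [0000100]: clauses=FFTTTF -> 0
  (every remaining row is evaluated the same way; all 128 results are listed next)
Full result column, 8 rows per line (x1,x2,x3,x4 fixed per line; x5,x6,x7 runs 000..111 left to right):
  rows 0-7 [x1,x2,x3,x4=0000]: 00000000  (ones: 0)
  rows 8-15 [x1,x2,x3,x4=0001]: 00000000  (ones: 0)
  rows 16-23 [x1,x2,x3,x4=0010]: 00000000  (ones: 0)
  rows 24-31 [x1,x2,x3,x4=0011]: 00000000  (ones: 0)
  rows 32-39 [x1,x2,x3,x4=0100]: 00000000  (ones: 0)
  rows 40-47 [x1,x2,x3,x4=0101]: 00000000  (ones: 0)
  rows 48-55 [x1,x2,x3,x4=0110]: 00000000  (ones: 0)
  rows 56-63 [x1,x2,x3,x4=0111]: 00000000  (ones: 0)
  rows 64-71 [x1,x2,x3,x4=1000]: 00000000  (ones: 0)
  rows 72-79 [x1,x2,x3,x4=1001]: 00000000  (ones: 0)
  rows 80-87 [x1,x2,x3,x4=1010]: 00000000  (ones: 0)
  rows 88-95 [x1,x2,x3,x4=1011]: 00000000  (ones: 0)
  rows 96-103 [x1,x2,x3,x4=1100]: 00000000  (ones: 0)
  rows 104-111 [x1,x2,x3,x4=1101]: 00000000  (ones: 0)
  rows 112-119 [x1,x2,x3,x4=1110]: 00000000  (ones: 0)
  rows 120-127 [x1,x2,x3,x4=1111]: 00000000  (ones: 0)
Satisfying assignments = 0+0+0+0+0+0+0+0+0+0+0+0+0+0+0+0 = 0

0


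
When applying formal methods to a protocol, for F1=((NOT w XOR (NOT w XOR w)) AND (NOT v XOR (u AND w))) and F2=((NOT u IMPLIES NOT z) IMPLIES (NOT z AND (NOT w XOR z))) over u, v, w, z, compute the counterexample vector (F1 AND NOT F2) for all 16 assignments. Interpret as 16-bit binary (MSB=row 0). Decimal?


F1 = ((NOT w XOR (NOT w XOR w)) AND (NOT v XOR (u AND w)))
F2 = ((NOT u IMPLIES NOT z) IMPLIES (NOT z AND (NOT w XOR z)))
Counterexample to F1=>F2 is where F1=1 and F2=0.
Evaluate each row (bits = u,v,w,z, MSB first):
  row 0 [0000]: F1=0 F2=1 -> F1&~F2 -> 0
  row 1 [0001]: F1=0 F2=1 -> F1&~F2 -> 0
  row 2 [0010]: F1=1 F2=0 -> F1&~F2 -> 1
  row 3 [0011]: F1=1 F2=1 -> F1&~F2 -> 0
  row 4 [0100]: F1=0 F2=1 -> F1&~F2 -> 0
  row 5 [0101]: F1=0 F2=1 -> F1&~F2 -> 0
  row 6 [0110]: F1=0 F2=0 -> F1&~F2 -> 0
  row 7 [0111]: F1=0 F2=1 -> F1&~F2 -> 0
  row 8 [1000]: F1=0 F2=1 -> F1&~F2 -> 0
  row 9 [1001]: F1=0 F2=0 -> F1&~F2 -> 0
  row 10 [1010]: F1=0 F2=0 -> F1&~F2 -> 0
  row 11 [1011]: F1=0 F2=0 -> F1&~F2 -> 0
  row 12 [1100]: F1=0 F2=1 -> F1&~F2 -> 0
  row 13 [1101]: F1=0 F2=0 -> F1&~F2 -> 0
  row 14 [1110]: F1=1 F2=0 -> F1&~F2 -> 1
  row 15 [1111]: F1=1 F2=0 -> F1&~F2 -> 1
Full result column, 4 rows per line (u,v fixed per line; w,z runs 00..11 left to right):
  rows 0-3 [u,v=00]: 0010  = hex 2
  rows 4-7 [u,v=01]: 0000  = hex 0
  rows 8-11 [u,v=10]: 0000  = hex 0
  rows 12-15 [u,v=11]: 0011  = hex 3
Counterexample vector (row 0 .. row 15) = 0010000000000011
Output column grouped in 4s = 0010 0000 0000 0011 = 0x2003
Convert to decimal digit by digit (value = value*16 + digit):
  2 -> 2
  2*16 + 0 = 32
  32*16 + 0 = 512
  512*16 + 3 = 8195
Decimal = 8195

8195


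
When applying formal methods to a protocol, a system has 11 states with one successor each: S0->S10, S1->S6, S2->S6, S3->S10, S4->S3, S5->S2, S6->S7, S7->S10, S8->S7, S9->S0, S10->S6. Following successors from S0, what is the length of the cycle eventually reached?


Trace from S0 until a state repeats:
  S0 -> S10 -> S6 -> S7 -> S10
S10 first seen at step 1, revisited at step 4.
Cycle length = 4 - 1 = 3

3


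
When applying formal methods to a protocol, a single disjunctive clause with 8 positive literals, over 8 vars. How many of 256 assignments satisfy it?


Step 1: Total=2^8=256
Step 2: Unsat when all 8 false: 2^0=1
Step 3: Sat=256-1=255

255


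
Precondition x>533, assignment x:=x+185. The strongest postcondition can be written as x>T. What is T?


Formula: sp(P, x:=E) = exists old_x. (x = E[old_x/x]) AND P[old_x/x] (old_x is the value of x before the assignment; eliminate old_x by solving x = E[old_x/x] for old_x)
Step 1: Precondition P: x>533, i.e. old_x > 533
Step 2: Assignment gives x = old_x + 185, so old_x = x - 185
Step 3: Substitute into P: x - 185 > 533
Step 4: Simplify: x > 533+185 = 718

718


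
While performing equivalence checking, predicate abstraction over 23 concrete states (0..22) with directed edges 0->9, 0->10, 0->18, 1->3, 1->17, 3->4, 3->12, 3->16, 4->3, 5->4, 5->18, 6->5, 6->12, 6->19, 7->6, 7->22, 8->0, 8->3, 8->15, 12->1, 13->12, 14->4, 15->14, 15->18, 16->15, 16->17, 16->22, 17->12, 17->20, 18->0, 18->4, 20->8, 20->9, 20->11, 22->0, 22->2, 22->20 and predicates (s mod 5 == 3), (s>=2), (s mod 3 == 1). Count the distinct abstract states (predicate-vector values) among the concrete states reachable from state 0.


BFS from 0:
Concrete reachable: {0, 1, 2, 3, 4, 8, 9, 10, 11, 12, 14, 15, 16, 17, 18, 20, 22}
Abstract via predicates (s mod 5 == 3), (s>=2), (s mod 3 == 1):
  (0,0,0) <- {0}
  (0,0,1) <- {1}
  (0,1,0) <- {2, 9, 11, 12, 14, 15, 17, 20}
  (0,1,1) <- {4, 10, 16, 22}
  (1,1,0) <- {3, 8, 18}
Distinct abstract states = 5

5


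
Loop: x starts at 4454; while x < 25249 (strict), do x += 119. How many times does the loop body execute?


Step 1: x goes from 4454 toward 25249 by 119; the body runs while x<25249, so iterations = ceil((bound-start)/step)
Step 2: Distance=20795
Step 3: ceil(20795/119)=175

175


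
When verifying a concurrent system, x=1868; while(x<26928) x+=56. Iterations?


Step 1: x goes from 1868 toward 26928 by 56; the body runs while x<26928, so iterations = ceil((bound-start)/step)
Step 2: Distance=25060
Step 3: ceil(25060/56)=448

448


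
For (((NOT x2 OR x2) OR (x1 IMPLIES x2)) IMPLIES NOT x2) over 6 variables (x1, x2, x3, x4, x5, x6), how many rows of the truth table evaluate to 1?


Formula: (((NOT x2 OR x2) OR (x1 IMPLIES x2)) IMPLIES NOT x2) over 6 vars (64 rows)
Evaluate each row (x1, x2, x3, x4, x5, x6 as bits, MSB first):
  row 0 [000000]: (((NOT 0 OR 0) OR (0 IMPLIES 0)) IMPLIES NOT 0) -> 1
  row 1 [000001]: (((NOT 0 OR 0) OR (0 IMPLIES 0)) IMPLIES NOT 0) -> 1
  row 2 [000010]: (((NOT 0 OR 0) OR (0 IMPLIES 0)) IMPLIES NOT 0) -> 1
  row 3 [000011]: (((NOT 0 OR 0) OR (0 IMPLIES 0)) IMPLIES NOT 0) -> 1
  row 4 [000100]: (((NOT 0 OR 0) OR (0 IMPLIES 0)) IMPLIES NOT 0) -> 1
  (every remaining row is evaluated the same way; all 64 results are listed next)
Full result column, 8 rows per line (x1,x2,x3 fixed per line; x4,x5,x6 runs 000..111 left to right):
  rows 0-7 [x1,x2,x3=000]: 11111111  (ones: 8)
  rows 8-15 [x1,x2,x3=001]: 11111111  (ones: 8)
  rows 16-23 [x1,x2,x3=010]: 00000000  (ones: 0)
  rows 24-31 [x1,x2,x3=011]: 00000000  (ones: 0)
  rows 32-39 [x1,x2,x3=100]: 11111111  (ones: 8)
  rows 40-47 [x1,x2,x3=101]: 11111111  (ones: 8)
  rows 48-55 [x1,x2,x3=110]: 00000000  (ones: 0)
  rows 56-63 [x1,x2,x3=111]: 00000000  (ones: 0)
Count of 1-rows = 8+8+0+0+8+8+0+0 = 32

32


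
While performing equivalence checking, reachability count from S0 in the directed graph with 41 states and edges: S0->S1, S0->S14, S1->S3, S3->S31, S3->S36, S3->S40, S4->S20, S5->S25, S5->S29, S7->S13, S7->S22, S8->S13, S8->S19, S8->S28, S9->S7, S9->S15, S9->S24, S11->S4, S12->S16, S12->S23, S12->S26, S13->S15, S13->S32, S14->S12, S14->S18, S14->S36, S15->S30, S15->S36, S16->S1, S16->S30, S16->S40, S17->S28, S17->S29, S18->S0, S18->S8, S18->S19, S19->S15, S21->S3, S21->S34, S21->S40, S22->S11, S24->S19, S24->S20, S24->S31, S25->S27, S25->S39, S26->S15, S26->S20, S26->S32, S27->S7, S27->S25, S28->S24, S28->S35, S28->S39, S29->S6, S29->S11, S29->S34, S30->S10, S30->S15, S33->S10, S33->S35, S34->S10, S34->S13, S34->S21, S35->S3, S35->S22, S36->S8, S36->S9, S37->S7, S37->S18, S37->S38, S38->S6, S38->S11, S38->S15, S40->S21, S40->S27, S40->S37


BFS from S0:
  layer 0: {S0}
  layer 1: {S1, S14}
  layer 2: {S3, S12, S18, S36}
  layer 3: {S8, S9, S16, S19, S23, S26, S31, S40}
  layer 4: {S7, S13, S15, S20, S21, S24, S27, S28, S30, S32, S37}
  layer 5: {S10, S22, S25, S34, S35, S38, S39}
  layer 6: {S6, S11}
  layer 7: {S4}
Reachable set: {S0, S1, S3, S4, S6, S7, S8, S9, S10, S11, S12, S13, S14, S15, S16, S18, S19, S20, S21, S22, S23, S24, S25, S26, S27, S28, S30, S31, S32, S34, S35, S36, S37, S38, S39, S40}
Count = 36

36


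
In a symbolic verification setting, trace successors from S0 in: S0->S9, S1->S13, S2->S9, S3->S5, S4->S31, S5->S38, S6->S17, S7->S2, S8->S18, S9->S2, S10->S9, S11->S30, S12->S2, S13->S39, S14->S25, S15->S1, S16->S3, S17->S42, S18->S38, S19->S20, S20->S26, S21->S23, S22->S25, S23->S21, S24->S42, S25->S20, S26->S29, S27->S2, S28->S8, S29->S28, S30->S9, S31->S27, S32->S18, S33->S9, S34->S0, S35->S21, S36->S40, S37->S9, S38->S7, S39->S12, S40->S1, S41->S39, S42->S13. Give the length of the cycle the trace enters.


Trace from S0 until a state repeats:
  S0 -> S9 -> S2 -> S9
S9 first seen at step 1, revisited at step 3.
Cycle length = 3 - 1 = 2

2


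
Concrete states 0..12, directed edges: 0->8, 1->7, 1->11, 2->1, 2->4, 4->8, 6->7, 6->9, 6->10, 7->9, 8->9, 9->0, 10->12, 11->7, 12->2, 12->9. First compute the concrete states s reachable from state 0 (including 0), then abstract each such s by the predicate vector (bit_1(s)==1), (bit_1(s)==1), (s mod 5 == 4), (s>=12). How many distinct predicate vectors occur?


BFS from 0:
Concrete reachable: {0, 8, 9}
Abstract via predicates (bit_1(s)==1), (bit_1(s)==1), (s mod 5 == 4), (s>=12):
  (0,0,0,0) <- {0, 8}
  (0,0,1,0) <- {9}
Distinct abstract states = 2

2


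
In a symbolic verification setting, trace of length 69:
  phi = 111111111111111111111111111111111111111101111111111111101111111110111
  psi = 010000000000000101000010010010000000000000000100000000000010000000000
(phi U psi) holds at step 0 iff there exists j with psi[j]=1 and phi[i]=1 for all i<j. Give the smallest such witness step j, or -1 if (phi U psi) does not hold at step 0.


(phi U psi) at 0: need smallest j with psi[j]=1 and phi[i]=1 for all i in [0,j).
Scan from step 0:
  step 0: phi=1, psi=0 -> continue
  step 1: psi=1 and phi held for [0,1) -> witness found
Witness step = 1

1


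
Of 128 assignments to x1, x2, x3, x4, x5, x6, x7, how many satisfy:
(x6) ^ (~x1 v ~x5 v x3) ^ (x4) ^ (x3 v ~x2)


CNF with 4 clauses over 7 vars (128 assignments).
An assignment satisfies CNF iff every clause has >=1 true literal.
Check each row (bits = x1,x2,x3,x4,x5,x6,x7; clause T/F shown):
  row 0 [0000000]: clauses=FTFT -> 0
  row 1 [0000001]: clauses=FTFT -> 0
  row 2 [0000010]: clauses=TTFT -> 0
  row 3 [0000011]: clauses=TTFT -> 0
  row 4 [0000100]: clauses=FTFT -> 0
  (every remaining row is evaluated the same way; all 128 results are listed next)
Full result column, 8 rows per line (x1,x2,x3,x4 fixed per line; x5,x6,x7 runs 000..111 left to right):
  rows 0-7 [x1,x2,x3,x4=0000]: 00000000  (ones: 0)
  rows 8-15 [x1,x2,x3,x4=0001]: 00110011  (ones: 4)
  rows 16-23 [x1,x2,x3,x4=0010]: 00000000  (ones: 0)
  rows 24-31 [x1,x2,x3,x4=0011]: 00110011  (ones: 4)
  rows 32-39 [x1,x2,x3,x4=0100]: 00000000  (ones: 0)
  rows 40-47 [x1,x2,x3,x4=0101]: 00000000  (ones: 0)
  rows 48-55 [x1,x2,x3,x4=0110]: 00000000  (ones: 0)
  rows 56-63 [x1,x2,x3,x4=0111]: 00110011  (ones: 4)
  rows 64-71 [x1,x2,x3,x4=1000]: 00000000  (ones: 0)
  rows 72-79 [x1,x2,x3,x4=1001]: 00110000  (ones: 2)
  rows 80-87 [x1,x2,x3,x4=1010]: 00000000  (ones: 0)
  rows 88-95 [x1,x2,x3,x4=1011]: 00110011  (ones: 4)
  rows 96-103 [x1,x2,x3,x4=1100]: 00000000  (ones: 0)
  rows 104-111 [x1,x2,x3,x4=1101]: 00000000  (ones: 0)
  rows 112-119 [x1,x2,x3,x4=1110]: 00000000  (ones: 0)
  rows 120-127 [x1,x2,x3,x4=1111]: 00110011  (ones: 4)
Satisfying assignments = 0+4+0+4+0+0+0+4+0+2+0+4+0+0+0+4 = 22

22


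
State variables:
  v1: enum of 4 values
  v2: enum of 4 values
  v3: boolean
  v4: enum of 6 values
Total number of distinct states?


State space = product of domain sizes of all variables.
Domain sizes:
  v1 (enum of 4 values): 4
  v2 (enum of 4 values): 4
  v3 (boolean): 2
  v4 (enum of 6 values): 6
Product = 4 * 4 * 2 * 6 = 192

192


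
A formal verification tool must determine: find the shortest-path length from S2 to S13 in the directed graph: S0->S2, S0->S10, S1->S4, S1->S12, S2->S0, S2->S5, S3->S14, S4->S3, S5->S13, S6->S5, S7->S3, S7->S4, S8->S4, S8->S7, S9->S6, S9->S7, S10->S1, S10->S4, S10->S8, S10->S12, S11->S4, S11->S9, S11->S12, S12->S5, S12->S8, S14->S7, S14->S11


BFS layer-by-layer from S2:
  dist 0: {S2}
  dist 1: {S0, S5}
  dist 2: {S10, S13}
  -> S13 reached at distance 2
Shortest path length = 2

2


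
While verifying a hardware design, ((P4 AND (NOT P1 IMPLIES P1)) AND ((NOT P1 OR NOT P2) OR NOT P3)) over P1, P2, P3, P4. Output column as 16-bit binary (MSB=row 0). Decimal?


Formula: ((P4 AND (NOT P1 IMPLIES P1)) AND ((NOT P1 OR NOT P2) OR NOT P3)) over P1, P2, P3, P4 (16 rows)
Evaluate each row (bits = P1,P2,P3,P4, MSB first):
  row 0 [0000]: ((0 AND (NOT 0 IMPLIES 0)) AND ((NOT 0 OR NOT 0) OR NOT 0)) -> 0
  row 1 [0001]: ((1 AND (NOT 0 IMPLIES 0)) AND ((NOT 0 OR NOT 0) OR NOT 0)) -> 0
  row 2 [0010]: ((0 AND (NOT 0 IMPLIES 0)) AND ((NOT 0 OR NOT 0) OR NOT 1)) -> 0
  row 3 [0011]: ((1 AND (NOT 0 IMPLIES 0)) AND ((NOT 0 OR NOT 0) OR NOT 1)) -> 0
  row 4 [0100]: ((0 AND (NOT 0 IMPLIES 0)) AND ((NOT 0 OR NOT 1) OR NOT 0)) -> 0
  row 5 [0101]: ((1 AND (NOT 0 IMPLIES 0)) AND ((NOT 0 OR NOT 1) OR NOT 0)) -> 0
  row 6 [0110]: ((0 AND (NOT 0 IMPLIES 0)) AND ((NOT 0 OR NOT 1) OR NOT 1)) -> 0
  row 7 [0111]: ((1 AND (NOT 0 IMPLIES 0)) AND ((NOT 0 OR NOT 1) OR NOT 1)) -> 0
  row 8 [1000]: ((0 AND (NOT 1 IMPLIES 1)) AND ((NOT 1 OR NOT 0) OR NOT 0)) -> 0
  row 9 [1001]: ((1 AND (NOT 1 IMPLIES 1)) AND ((NOT 1 OR NOT 0) OR NOT 0)) -> 1
  row 10 [1010]: ((0 AND (NOT 1 IMPLIES 1)) AND ((NOT 1 OR NOT 0) OR NOT 1)) -> 0
  row 11 [1011]: ((1 AND (NOT 1 IMPLIES 1)) AND ((NOT 1 OR NOT 0) OR NOT 1)) -> 1
  row 12 [1100]: ((0 AND (NOT 1 IMPLIES 1)) AND ((NOT 1 OR NOT 1) OR NOT 0)) -> 0
  row 13 [1101]: ((1 AND (NOT 1 IMPLIES 1)) AND ((NOT 1 OR NOT 1) OR NOT 0)) -> 1
  row 14 [1110]: ((0 AND (NOT 1 IMPLIES 1)) AND ((NOT 1 OR NOT 1) OR NOT 1)) -> 0
  row 15 [1111]: ((1 AND (NOT 1 IMPLIES 1)) AND ((NOT 1 OR NOT 1) OR NOT 1)) -> 0
Full result column, 4 rows per line (P1,P2 fixed per line; P3,P4 runs 00..11 left to right):
  rows 0-3 [P1,P2=00]: 0000  = hex 0
  rows 4-7 [P1,P2=01]: 0000  = hex 0
  rows 8-11 [P1,P2=10]: 0101  = hex 5
  rows 12-15 [P1,P2=11]: 0100  = hex 4
Output column (row 0 .. row 15) = 0000000001010100
Output column grouped in 4s = 0000 0000 0101 0100 = 0x0054
Convert to decimal digit by digit (value = value*16 + digit):
  0 -> 0
  0*16 + 0 = 0
  0*16 + 5 = 5
  5*16 + 4 = 84
Decimal = 84

84


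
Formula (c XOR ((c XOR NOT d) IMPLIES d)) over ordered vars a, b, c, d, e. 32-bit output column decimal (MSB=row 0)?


Formula: (c XOR ((c XOR NOT d) IMPLIES d)) over a, b, c, d, e (32 rows)
Evaluate each row (bits = a,b,c,d,e, MSB first):
  row 0 [00000]: (0 XOR ((0 XOR NOT 0) IMPLIES 0)) -> 0
  row 1 [00001]: (0 XOR ((0 XOR NOT 0) IMPLIES 0)) -> 0
  row 2 [00010]: (0 XOR ((0 XOR NOT 1) IMPLIES 1)) -> 1
  row 3 [00011]: (0 XOR ((0 XOR NOT 1) IMPLIES 1)) -> 1
  row 4 [00100]: (1 XOR ((1 XOR NOT 0) IMPLIES 0)) -> 0
  row 5 [00101]: (1 XOR ((1 XOR NOT 0) IMPLIES 0)) -> 0
  row 6 [00110]: (1 XOR ((1 XOR NOT 1) IMPLIES 1)) -> 0
  row 7 [00111]: (1 XOR ((1 XOR NOT 1) IMPLIES 1)) -> 0
  row 8 [01000]: (0 XOR ((0 XOR NOT 0) IMPLIES 0)) -> 0
  row 9 [01001]: (0 XOR ((0 XOR NOT 0) IMPLIES 0)) -> 0
  row 10 [01010]: (0 XOR ((0 XOR NOT 1) IMPLIES 1)) -> 1
  row 11 [01011]: (0 XOR ((0 XOR NOT 1) IMPLIES 1)) -> 1
  row 12 [01100]: (1 XOR ((1 XOR NOT 0) IMPLIES 0)) -> 0
  row 13 [01101]: (1 XOR ((1 XOR NOT 0) IMPLIES 0)) -> 0
  row 14 [01110]: (1 XOR ((1 XOR NOT 1) IMPLIES 1)) -> 0
  row 15 [01111]: (1 XOR ((1 XOR NOT 1) IMPLIES 1)) -> 0
  row 16 [10000]: (0 XOR ((0 XOR NOT 0) IMPLIES 0)) -> 0
  row 17 [10001]: (0 XOR ((0 XOR NOT 0) IMPLIES 0)) -> 0
  row 18 [10010]: (0 XOR ((0 XOR NOT 1) IMPLIES 1)) -> 1
  row 19 [10011]: (0 XOR ((0 XOR NOT 1) IMPLIES 1)) -> 1
  row 20 [10100]: (1 XOR ((1 XOR NOT 0) IMPLIES 0)) -> 0
  row 21 [10101]: (1 XOR ((1 XOR NOT 0) IMPLIES 0)) -> 0
  row 22 [10110]: (1 XOR ((1 XOR NOT 1) IMPLIES 1)) -> 0
  row 23 [10111]: (1 XOR ((1 XOR NOT 1) IMPLIES 1)) -> 0
  row 24 [11000]: (0 XOR ((0 XOR NOT 0) IMPLIES 0)) -> 0
  row 25 [11001]: (0 XOR ((0 XOR NOT 0) IMPLIES 0)) -> 0
  row 26 [11010]: (0 XOR ((0 XOR NOT 1) IMPLIES 1)) -> 1
  row 27 [11011]: (0 XOR ((0 XOR NOT 1) IMPLIES 1)) -> 1
  row 28 [11100]: (1 XOR ((1 XOR NOT 0) IMPLIES 0)) -> 0
  row 29 [11101]: (1 XOR ((1 XOR NOT 0) IMPLIES 0)) -> 0
  row 30 [11110]: (1 XOR ((1 XOR NOT 1) IMPLIES 1)) -> 0
  row 31 [11111]: (1 XOR ((1 XOR NOT 1) IMPLIES 1)) -> 0
Full result column, 4 rows per line (a,b,c fixed per line; d,e runs 00..11 left to right):
  rows 0-3 [a,b,c=000]: 0011  = hex 3
  rows 4-7 [a,b,c=001]: 0000  = hex 0
  rows 8-11 [a,b,c=010]: 0011  = hex 3
  rows 12-15 [a,b,c=011]: 0000  = hex 0
  rows 16-19 [a,b,c=100]: 0011  = hex 3
  rows 20-23 [a,b,c=101]: 0000  = hex 0
  rows 24-27 [a,b,c=110]: 0011  = hex 3
  rows 28-31 [a,b,c=111]: 0000  = hex 0
Output column (row 0 .. row 31) = 00110000001100000011000000110000
Output column grouped in 4s = 0011 0000 0011 0000 0011 0000 0011 0000 = 0x30303030
Convert to decimal digit by digit (value = value*16 + digit):
  3 -> 3
  3*16 + 0 = 48
  48*16 + 3 = 771
  771*16 + 0 = 12336
  12336*16 + 3 = 197379
  197379*16 + 0 = 3158064
  3158064*16 + 3 = 50529027
  50529027*16 + 0 = 808464432
Decimal = 808464432

808464432


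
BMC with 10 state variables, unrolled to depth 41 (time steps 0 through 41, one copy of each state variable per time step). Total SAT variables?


BMC unrolls to depth k, creating one copy of each state var for steps 0..k.
Step count = 41 + 1 = 42 (steps 0 through 41)
Vars per step = 10
Total = 10 * 42 = 420

420


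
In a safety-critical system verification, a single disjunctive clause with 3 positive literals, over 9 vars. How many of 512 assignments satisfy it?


Step 1: Total=2^9=512
Step 2: Unsat when all 3 false: 2^6=64
Step 3: Sat=512-64=448

448


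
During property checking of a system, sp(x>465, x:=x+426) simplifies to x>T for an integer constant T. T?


Formula: sp(P, x:=E) = exists old_x. (x = E[old_x/x]) AND P[old_x/x] (old_x is the value of x before the assignment; eliminate old_x by solving x = E[old_x/x] for old_x)
Step 1: Precondition P: x>465, i.e. old_x > 465
Step 2: Assignment gives x = old_x + 426, so old_x = x - 426
Step 3: Substitute into P: x - 426 > 465
Step 4: Simplify: x > 465+426 = 891

891


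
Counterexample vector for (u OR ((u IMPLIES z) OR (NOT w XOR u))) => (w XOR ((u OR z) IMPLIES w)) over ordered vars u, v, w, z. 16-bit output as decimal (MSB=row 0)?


F1 = (u OR ((u IMPLIES z) OR (NOT w XOR u)))
F2 = (w XOR ((u OR z) IMPLIES w))
Counterexample to F1=>F2 is where F1=1 and F2=0.
Evaluate each row (bits = u,v,w,z, MSB first):
  row 0 [0000]: F1=1 F2=1 -> F1&~F2 -> 0
  row 1 [0001]: F1=1 F2=0 -> F1&~F2 -> 1
  row 2 [0010]: F1=1 F2=0 -> F1&~F2 -> 1
  row 3 [0011]: F1=1 F2=0 -> F1&~F2 -> 1
  row 4 [0100]: F1=1 F2=1 -> F1&~F2 -> 0
  row 5 [0101]: F1=1 F2=0 -> F1&~F2 -> 1
  row 6 [0110]: F1=1 F2=0 -> F1&~F2 -> 1
  row 7 [0111]: F1=1 F2=0 -> F1&~F2 -> 1
  row 8 [1000]: F1=1 F2=0 -> F1&~F2 -> 1
  row 9 [1001]: F1=1 F2=0 -> F1&~F2 -> 1
  row 10 [1010]: F1=1 F2=0 -> F1&~F2 -> 1
  row 11 [1011]: F1=1 F2=0 -> F1&~F2 -> 1
  row 12 [1100]: F1=1 F2=0 -> F1&~F2 -> 1
  row 13 [1101]: F1=1 F2=0 -> F1&~F2 -> 1
  row 14 [1110]: F1=1 F2=0 -> F1&~F2 -> 1
  row 15 [1111]: F1=1 F2=0 -> F1&~F2 -> 1
Full result column, 4 rows per line (u,v fixed per line; w,z runs 00..11 left to right):
  rows 0-3 [u,v=00]: 0111  = hex 7
  rows 4-7 [u,v=01]: 0111  = hex 7
  rows 8-11 [u,v=10]: 1111  = hex F
  rows 12-15 [u,v=11]: 1111  = hex F
Counterexample vector (row 0 .. row 15) = 0111011111111111
Output column grouped in 4s = 0111 0111 1111 1111 = 0x77FF
Convert to decimal digit by digit (value = value*16 + digit):
  7 -> 7
  7*16 + 7 = 119
  119*16 + 15 (F) = 1919
  1919*16 + 15 (F) = 30719
Decimal = 30719

30719


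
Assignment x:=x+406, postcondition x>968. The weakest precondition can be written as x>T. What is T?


Formula: wp(x:=E, P) = P[E/x] (substitute E for x in postcondition)
Step 1: Postcondition: x>968
Step 2: Substitute x+406 for x: x+406>968
Step 3: Solve for x: x > 968-406 = 562

562


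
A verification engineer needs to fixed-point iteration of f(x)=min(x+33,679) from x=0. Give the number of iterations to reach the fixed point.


Step 1: x=0, cap=679, increment=33
Step 2: x grows by 33 each step until capped at 679; fixed point is x=679
Step 3: iterations = ceil(679/33) = 21

21


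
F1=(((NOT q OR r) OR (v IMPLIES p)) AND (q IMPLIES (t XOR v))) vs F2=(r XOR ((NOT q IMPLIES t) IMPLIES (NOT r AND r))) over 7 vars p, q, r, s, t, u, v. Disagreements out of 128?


F1 = (((NOT q OR r) OR (v IMPLIES p)) AND (q IMPLIES (t XOR v)))
F2 = (r XOR ((NOT q IMPLIES t) IMPLIES (NOT r AND r)))
Evaluate both on each of 128 rows (bits = p,q,r,s,t,u,v):
  row 0 [0000000]: F1=1 F2=1 -> 0
  row 1 [0000001]: F1=1 F2=1 -> 0
  row 2 [0000010]: F1=1 F2=1 -> 0
  row 3 [0000011]: F1=1 F2=1 -> 0
  row 4 [0000100]: F1=1 F2=0 (differ) -> 1
  (every remaining row is evaluated the same way; all 128 results are listed next)
Full result column, 8 rows per line (p,q,r,s fixed per line; t,u,v runs 000..111 left to right):
  rows 0-7 [p,q,r,s=0000]: 00001111  (ones: 4)
  rows 8-15 [p,q,r,s=0001]: 00001111  (ones: 4)
  rows 16-23 [p,q,r,s=0010]: 11110000  (ones: 4)
  rows 24-31 [p,q,r,s=0011]: 11110000  (ones: 4)
  rows 32-39 [p,q,r,s=0100]: 00001010  (ones: 2)
  rows 40-47 [p,q,r,s=0101]: 00001010  (ones: 2)
  rows 48-55 [p,q,r,s=0110]: 10100101  (ones: 4)
  rows 56-63 [p,q,r,s=0111]: 10100101  (ones: 4)
  rows 64-71 [p,q,r,s=1000]: 00001111  (ones: 4)
  rows 72-79 [p,q,r,s=1001]: 00001111  (ones: 4)
  rows 80-87 [p,q,r,s=1010]: 11110000  (ones: 4)
  rows 88-95 [p,q,r,s=1011]: 11110000  (ones: 4)
  rows 96-103 [p,q,r,s=1100]: 01011010  (ones: 4)
  rows 104-111 [p,q,r,s=1101]: 01011010  (ones: 4)
  rows 112-119 [p,q,r,s=1110]: 10100101  (ones: 4)
  rows 120-127 [p,q,r,s=1111]: 10100101  (ones: 4)
Disagreements = 4+4+4+4+2+2+4+4+4+4+4+4+4+4+4+4 = 60

60


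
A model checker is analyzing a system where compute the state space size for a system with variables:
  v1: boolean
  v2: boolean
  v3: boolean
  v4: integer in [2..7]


State space = product of domain sizes of all variables.
Domain sizes:
  v1 (boolean): 2
  v2 (boolean): 2
  v3 (boolean): 2
  v4 (integer in [2..7]): 6
Product = 2 * 2 * 2 * 6 = 48

48


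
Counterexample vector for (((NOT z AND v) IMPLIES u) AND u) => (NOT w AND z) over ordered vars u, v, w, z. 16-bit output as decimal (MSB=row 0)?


F1 = (((NOT z AND v) IMPLIES u) AND u)
F2 = (NOT w AND z)
Counterexample to F1=>F2 is where F1=1 and F2=0.
Evaluate each row (bits = u,v,w,z, MSB first):
  row 0 [0000]: F1=0 F2=0 -> F1&~F2 -> 0
  row 1 [0001]: F1=0 F2=1 -> F1&~F2 -> 0
  row 2 [0010]: F1=0 F2=0 -> F1&~F2 -> 0
  row 3 [0011]: F1=0 F2=0 -> F1&~F2 -> 0
  row 4 [0100]: F1=0 F2=0 -> F1&~F2 -> 0
  row 5 [0101]: F1=0 F2=1 -> F1&~F2 -> 0
  row 6 [0110]: F1=0 F2=0 -> F1&~F2 -> 0
  row 7 [0111]: F1=0 F2=0 -> F1&~F2 -> 0
  row 8 [1000]: F1=1 F2=0 -> F1&~F2 -> 1
  row 9 [1001]: F1=1 F2=1 -> F1&~F2 -> 0
  row 10 [1010]: F1=1 F2=0 -> F1&~F2 -> 1
  row 11 [1011]: F1=1 F2=0 -> F1&~F2 -> 1
  row 12 [1100]: F1=1 F2=0 -> F1&~F2 -> 1
  row 13 [1101]: F1=1 F2=1 -> F1&~F2 -> 0
  row 14 [1110]: F1=1 F2=0 -> F1&~F2 -> 1
  row 15 [1111]: F1=1 F2=0 -> F1&~F2 -> 1
Full result column, 4 rows per line (u,v fixed per line; w,z runs 00..11 left to right):
  rows 0-3 [u,v=00]: 0000  = hex 0
  rows 4-7 [u,v=01]: 0000  = hex 0
  rows 8-11 [u,v=10]: 1011  = hex B
  rows 12-15 [u,v=11]: 1011  = hex B
Counterexample vector (row 0 .. row 15) = 0000000010111011
Output column grouped in 4s = 0000 0000 1011 1011 = 0x00BB
Convert to decimal digit by digit (value = value*16 + digit):
  0 -> 0
  0*16 + 0 = 0
  0*16 + 11 (B) = 11
  11*16 + 11 (B) = 187
Decimal = 187

187


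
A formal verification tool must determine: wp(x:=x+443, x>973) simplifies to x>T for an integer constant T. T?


Formula: wp(x:=E, P) = P[E/x] (substitute E for x in postcondition)
Step 1: Postcondition: x>973
Step 2: Substitute x+443 for x: x+443>973
Step 3: Solve for x: x > 973-443 = 530

530


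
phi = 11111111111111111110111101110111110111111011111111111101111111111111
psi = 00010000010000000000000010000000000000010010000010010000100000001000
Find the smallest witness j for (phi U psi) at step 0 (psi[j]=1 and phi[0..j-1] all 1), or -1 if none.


(phi U psi) at 0: need smallest j with psi[j]=1 and phi[i]=1 for all i in [0,j).
Scan from step 0:
  step 0: phi=1, psi=0 -> continue
  step 1: phi=1, psi=0 -> continue
  step 2: phi=1, psi=0 -> continue
  step 3: psi=1 and phi held for [0,3) -> witness found
Witness step = 3

3


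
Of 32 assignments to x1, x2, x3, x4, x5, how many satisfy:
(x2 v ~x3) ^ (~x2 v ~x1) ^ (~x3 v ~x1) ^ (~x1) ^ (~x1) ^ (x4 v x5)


CNF with 6 clauses over 5 vars (32 assignments).
An assignment satisfies CNF iff every clause has >=1 true literal.
Check each row (bits = x1,x2,x3,x4,x5; clause T/F shown):
  row 0 [00000]: clauses=TTTTTF -> 0
  row 1 [00001]: clauses=TTTTTT -> 1
  row 2 [00010]: clauses=TTTTTT -> 1
  row 3 [00011]: clauses=TTTTTT -> 1
  row 4 [00100]: clauses=FTTTTF -> 0
  row 5 [00101]: clauses=FTTTTT -> 0
  row 6 [00110]: clauses=FTTTTT -> 0
  row 7 [00111]: clauses=FTTTTT -> 0
  row 8 [01000]: clauses=TTTTTF -> 0
  row 9 [01001]: clauses=TTTTTT -> 1
  row 10 [01010]: clauses=TTTTTT -> 1
  row 11 [01011]: clauses=TTTTTT -> 1
  row 12 [01100]: clauses=TTTTTF -> 0
  row 13 [01101]: clauses=TTTTTT -> 1
  row 14 [01110]: clauses=TTTTTT -> 1
  row 15 [01111]: clauses=TTTTTT -> 1
  row 16 [10000]: clauses=TTTFFF -> 0
  row 17 [10001]: clauses=TTTFFT -> 0
  row 18 [10010]: clauses=TTTFFT -> 0
  row 19 [10011]: clauses=TTTFFT -> 0
  row 20 [10100]: clauses=FTFFFF -> 0
  row 21 [10101]: clauses=FTFFFT -> 0
  row 22 [10110]: clauses=FTFFFT -> 0
  row 23 [10111]: clauses=FTFFFT -> 0
  row 24 [11000]: clauses=TFTFFF -> 0
  row 25 [11001]: clauses=TFTFFT -> 0
  row 26 [11010]: clauses=TFTFFT -> 0
  row 27 [11011]: clauses=TFTFFT -> 0
  row 28 [11100]: clauses=TFFFFF -> 0
  row 29 [11101]: clauses=TFFFFT -> 0
  row 30 [11110]: clauses=TFFFFT -> 0
  row 31 [11111]: clauses=TFFFFT -> 0
Full result column, 8 rows per line (x1,x2 fixed per line; x3,x4,x5 runs 000..111 left to right):
  rows 0-7 [x1,x2=00]: 01110000  (ones: 3)
  rows 8-15 [x1,x2=01]: 01110111  (ones: 6)
  rows 16-23 [x1,x2=10]: 00000000  (ones: 0)
  rows 24-31 [x1,x2=11]: 00000000  (ones: 0)
Satisfying assignments = 3+6+0+0 = 9

9


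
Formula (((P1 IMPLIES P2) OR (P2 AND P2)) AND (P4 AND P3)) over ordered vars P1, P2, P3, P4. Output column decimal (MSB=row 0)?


Formula: (((P1 IMPLIES P2) OR (P2 AND P2)) AND (P4 AND P3)) over P1, P2, P3, P4 (16 rows)
Evaluate each row (bits = P1,P2,P3,P4, MSB first):
  row 0 [0000]: (((0 IMPLIES 0) OR (0 AND 0)) AND (0 AND 0)) -> 0
  row 1 [0001]: (((0 IMPLIES 0) OR (0 AND 0)) AND (1 AND 0)) -> 0
  row 2 [0010]: (((0 IMPLIES 0) OR (0 AND 0)) AND (0 AND 1)) -> 0
  row 3 [0011]: (((0 IMPLIES 0) OR (0 AND 0)) AND (1 AND 1)) -> 1
  row 4 [0100]: (((0 IMPLIES 1) OR (1 AND 1)) AND (0 AND 0)) -> 0
  row 5 [0101]: (((0 IMPLIES 1) OR (1 AND 1)) AND (1 AND 0)) -> 0
  row 6 [0110]: (((0 IMPLIES 1) OR (1 AND 1)) AND (0 AND 1)) -> 0
  row 7 [0111]: (((0 IMPLIES 1) OR (1 AND 1)) AND (1 AND 1)) -> 1
  row 8 [1000]: (((1 IMPLIES 0) OR (0 AND 0)) AND (0 AND 0)) -> 0
  row 9 [1001]: (((1 IMPLIES 0) OR (0 AND 0)) AND (1 AND 0)) -> 0
  row 10 [1010]: (((1 IMPLIES 0) OR (0 AND 0)) AND (0 AND 1)) -> 0
  row 11 [1011]: (((1 IMPLIES 0) OR (0 AND 0)) AND (1 AND 1)) -> 0
  row 12 [1100]: (((1 IMPLIES 1) OR (1 AND 1)) AND (0 AND 0)) -> 0
  row 13 [1101]: (((1 IMPLIES 1) OR (1 AND 1)) AND (1 AND 0)) -> 0
  row 14 [1110]: (((1 IMPLIES 1) OR (1 AND 1)) AND (0 AND 1)) -> 0
  row 15 [1111]: (((1 IMPLIES 1) OR (1 AND 1)) AND (1 AND 1)) -> 1
Full result column, 4 rows per line (P1,P2 fixed per line; P3,P4 runs 00..11 left to right):
  rows 0-3 [P1,P2=00]: 0001  = hex 1
  rows 4-7 [P1,P2=01]: 0001  = hex 1
  rows 8-11 [P1,P2=10]: 0000  = hex 0
  rows 12-15 [P1,P2=11]: 0001  = hex 1
Output column (row 0 .. row 15) = 0001000100000001
Output column grouped in 4s = 0001 0001 0000 0001 = 0x1101
Convert to decimal digit by digit (value = value*16 + digit):
  1 -> 1
  1*16 + 1 = 17
  17*16 + 0 = 272
  272*16 + 1 = 4353
Decimal = 4353

4353


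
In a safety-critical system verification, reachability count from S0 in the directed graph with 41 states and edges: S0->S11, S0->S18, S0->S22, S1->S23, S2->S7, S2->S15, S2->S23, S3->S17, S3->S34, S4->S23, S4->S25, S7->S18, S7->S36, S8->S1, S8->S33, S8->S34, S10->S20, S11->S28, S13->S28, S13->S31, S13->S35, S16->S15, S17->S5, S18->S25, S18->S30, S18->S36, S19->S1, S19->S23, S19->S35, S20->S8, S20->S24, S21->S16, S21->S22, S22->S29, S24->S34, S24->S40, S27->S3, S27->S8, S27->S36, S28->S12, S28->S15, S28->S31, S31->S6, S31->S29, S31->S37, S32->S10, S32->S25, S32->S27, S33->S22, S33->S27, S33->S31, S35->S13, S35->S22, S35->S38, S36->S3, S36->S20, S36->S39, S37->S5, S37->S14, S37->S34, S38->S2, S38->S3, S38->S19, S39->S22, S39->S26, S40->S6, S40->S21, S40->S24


BFS from S0:
  layer 0: {S0}
  layer 1: {S11, S18, S22}
  layer 2: {S25, S28, S29, S30, S36}
  layer 3: {S3, S12, S15, S20, S31, S39}
  layer 4: {S6, S8, S17, S24, S26, S34, S37}
  layer 5: {S1, S5, S14, S33, S40}
  layer 6: {S21, S23, S27}
  layer 7: {S16}
Reachable set: {S0, S1, S3, S5, S6, S8, S11, S12, S14, S15, S16, S17, S18, S20, S21, S22, S23, S24, S25, S26, S27, S28, S29, S30, S31, S33, S34, S36, S37, S39, S40}
Count = 31

31


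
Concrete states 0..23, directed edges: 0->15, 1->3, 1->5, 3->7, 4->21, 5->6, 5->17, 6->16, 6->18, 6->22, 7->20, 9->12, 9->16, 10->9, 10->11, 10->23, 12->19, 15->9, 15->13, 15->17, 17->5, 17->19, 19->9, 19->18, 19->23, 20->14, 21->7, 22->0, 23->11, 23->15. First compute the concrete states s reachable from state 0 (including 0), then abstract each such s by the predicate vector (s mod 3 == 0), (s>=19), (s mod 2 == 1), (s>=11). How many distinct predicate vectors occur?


BFS from 0:
Concrete reachable: {0, 5, 6, 9, 11, 12, 13, 15, 16, 17, 18, 19, 22, 23}
Abstract via predicates (s mod 3 == 0), (s>=19), (s mod 2 == 1), (s>=11):
  (0,0,0,1) <- {16}
  (0,0,1,0) <- {5}
  (0,0,1,1) <- {11, 13, 17}
  (0,1,0,1) <- {22}
  (0,1,1,1) <- {19, 23}
  (1,0,0,0) <- {0, 6}
  (1,0,0,1) <- {12, 18}
  (1,0,1,0) <- {9}
  (1,0,1,1) <- {15}
Distinct abstract states = 9

9


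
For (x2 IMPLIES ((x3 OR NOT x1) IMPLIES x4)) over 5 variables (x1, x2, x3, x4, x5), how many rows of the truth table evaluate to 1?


Formula: (x2 IMPLIES ((x3 OR NOT x1) IMPLIES x4)) over 5 vars (32 rows)
Evaluate each row (x1, x2, x3, x4, x5 as bits, MSB first):
  row 0 [00000]: (0 IMPLIES ((0 OR NOT 0) IMPLIES 0)) -> 1
  row 1 [00001]: (0 IMPLIES ((0 OR NOT 0) IMPLIES 0)) -> 1
  row 2 [00010]: (0 IMPLIES ((0 OR NOT 0) IMPLIES 1)) -> 1
  row 3 [00011]: (0 IMPLIES ((0 OR NOT 0) IMPLIES 1)) -> 1
  row 4 [00100]: (0 IMPLIES ((1 OR NOT 0) IMPLIES 0)) -> 1
  row 5 [00101]: (0 IMPLIES ((1 OR NOT 0) IMPLIES 0)) -> 1
  row 6 [00110]: (0 IMPLIES ((1 OR NOT 0) IMPLIES 1)) -> 1
  row 7 [00111]: (0 IMPLIES ((1 OR NOT 0) IMPLIES 1)) -> 1
  row 8 [01000]: (1 IMPLIES ((0 OR NOT 0) IMPLIES 0)) -> 0
  row 9 [01001]: (1 IMPLIES ((0 OR NOT 0) IMPLIES 0)) -> 0
  row 10 [01010]: (1 IMPLIES ((0 OR NOT 0) IMPLIES 1)) -> 1
  row 11 [01011]: (1 IMPLIES ((0 OR NOT 0) IMPLIES 1)) -> 1
  row 12 [01100]: (1 IMPLIES ((1 OR NOT 0) IMPLIES 0)) -> 0
  row 13 [01101]: (1 IMPLIES ((1 OR NOT 0) IMPLIES 0)) -> 0
  row 14 [01110]: (1 IMPLIES ((1 OR NOT 0) IMPLIES 1)) -> 1
  row 15 [01111]: (1 IMPLIES ((1 OR NOT 0) IMPLIES 1)) -> 1
  row 16 [10000]: (0 IMPLIES ((0 OR NOT 1) IMPLIES 0)) -> 1
  row 17 [10001]: (0 IMPLIES ((0 OR NOT 1) IMPLIES 0)) -> 1
  row 18 [10010]: (0 IMPLIES ((0 OR NOT 1) IMPLIES 1)) -> 1
  row 19 [10011]: (0 IMPLIES ((0 OR NOT 1) IMPLIES 1)) -> 1
  row 20 [10100]: (0 IMPLIES ((1 OR NOT 1) IMPLIES 0)) -> 1
  row 21 [10101]: (0 IMPLIES ((1 OR NOT 1) IMPLIES 0)) -> 1
  row 22 [10110]: (0 IMPLIES ((1 OR NOT 1) IMPLIES 1)) -> 1
  row 23 [10111]: (0 IMPLIES ((1 OR NOT 1) IMPLIES 1)) -> 1
  row 24 [11000]: (1 IMPLIES ((0 OR NOT 1) IMPLIES 0)) -> 1
  row 25 [11001]: (1 IMPLIES ((0 OR NOT 1) IMPLIES 0)) -> 1
  row 26 [11010]: (1 IMPLIES ((0 OR NOT 1) IMPLIES 1)) -> 1
  row 27 [11011]: (1 IMPLIES ((0 OR NOT 1) IMPLIES 1)) -> 1
  row 28 [11100]: (1 IMPLIES ((1 OR NOT 1) IMPLIES 0)) -> 0
  row 29 [11101]: (1 IMPLIES ((1 OR NOT 1) IMPLIES 0)) -> 0
  row 30 [11110]: (1 IMPLIES ((1 OR NOT 1) IMPLIES 1)) -> 1
  row 31 [11111]: (1 IMPLIES ((1 OR NOT 1) IMPLIES 1)) -> 1
Full result column, 8 rows per line (x1,x2 fixed per line; x3,x4,x5 runs 000..111 left to right):
  rows 0-7 [x1,x2=00]: 11111111  (ones: 8)
  rows 8-15 [x1,x2=01]: 00110011  (ones: 4)
  rows 16-23 [x1,x2=10]: 11111111  (ones: 8)
  rows 24-31 [x1,x2=11]: 11110011  (ones: 6)
Count of 1-rows = 8+4+8+6 = 26

26


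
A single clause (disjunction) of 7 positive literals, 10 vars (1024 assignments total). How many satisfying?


Step 1: Total=2^10=1024
Step 2: Unsat when all 7 false: 2^3=8
Step 3: Sat=1024-8=1016

1016


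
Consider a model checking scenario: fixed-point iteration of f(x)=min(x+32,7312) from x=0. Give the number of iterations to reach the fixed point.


Step 1: x=0, cap=7312, increment=32
Step 2: x grows by 32 each step until capped at 7312; fixed point is x=7312
Step 3: iterations = ceil(7312/32) = 229

229


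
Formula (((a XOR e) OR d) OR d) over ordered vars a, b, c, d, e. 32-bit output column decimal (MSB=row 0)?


Formula: (((a XOR e) OR d) OR d) over a, b, c, d, e (32 rows)
Evaluate each row (bits = a,b,c,d,e, MSB first):
  row 0 [00000]: (((0 XOR 0) OR 0) OR 0) -> 0
  row 1 [00001]: (((0 XOR 1) OR 0) OR 0) -> 1
  row 2 [00010]: (((0 XOR 0) OR 1) OR 1) -> 1
  row 3 [00011]: (((0 XOR 1) OR 1) OR 1) -> 1
  row 4 [00100]: (((0 XOR 0) OR 0) OR 0) -> 0
  row 5 [00101]: (((0 XOR 1) OR 0) OR 0) -> 1
  row 6 [00110]: (((0 XOR 0) OR 1) OR 1) -> 1
  row 7 [00111]: (((0 XOR 1) OR 1) OR 1) -> 1
  row 8 [01000]: (((0 XOR 0) OR 0) OR 0) -> 0
  row 9 [01001]: (((0 XOR 1) OR 0) OR 0) -> 1
  row 10 [01010]: (((0 XOR 0) OR 1) OR 1) -> 1
  row 11 [01011]: (((0 XOR 1) OR 1) OR 1) -> 1
  row 12 [01100]: (((0 XOR 0) OR 0) OR 0) -> 0
  row 13 [01101]: (((0 XOR 1) OR 0) OR 0) -> 1
  row 14 [01110]: (((0 XOR 0) OR 1) OR 1) -> 1
  row 15 [01111]: (((0 XOR 1) OR 1) OR 1) -> 1
  row 16 [10000]: (((1 XOR 0) OR 0) OR 0) -> 1
  row 17 [10001]: (((1 XOR 1) OR 0) OR 0) -> 0
  row 18 [10010]: (((1 XOR 0) OR 1) OR 1) -> 1
  row 19 [10011]: (((1 XOR 1) OR 1) OR 1) -> 1
  row 20 [10100]: (((1 XOR 0) OR 0) OR 0) -> 1
  row 21 [10101]: (((1 XOR 1) OR 0) OR 0) -> 0
  row 22 [10110]: (((1 XOR 0) OR 1) OR 1) -> 1
  row 23 [10111]: (((1 XOR 1) OR 1) OR 1) -> 1
  row 24 [11000]: (((1 XOR 0) OR 0) OR 0) -> 1
  row 25 [11001]: (((1 XOR 1) OR 0) OR 0) -> 0
  row 26 [11010]: (((1 XOR 0) OR 1) OR 1) -> 1
  row 27 [11011]: (((1 XOR 1) OR 1) OR 1) -> 1
  row 28 [11100]: (((1 XOR 0) OR 0) OR 0) -> 1
  row 29 [11101]: (((1 XOR 1) OR 0) OR 0) -> 0
  row 30 [11110]: (((1 XOR 0) OR 1) OR 1) -> 1
  row 31 [11111]: (((1 XOR 1) OR 1) OR 1) -> 1
Full result column, 4 rows per line (a,b,c fixed per line; d,e runs 00..11 left to right):
  rows 0-3 [a,b,c=000]: 0111  = hex 7
  rows 4-7 [a,b,c=001]: 0111  = hex 7
  rows 8-11 [a,b,c=010]: 0111  = hex 7
  rows 12-15 [a,b,c=011]: 0111  = hex 7
  rows 16-19 [a,b,c=100]: 1011  = hex B
  rows 20-23 [a,b,c=101]: 1011  = hex B
  rows 24-27 [a,b,c=110]: 1011  = hex B
  rows 28-31 [a,b,c=111]: 1011  = hex B
Output column (row 0 .. row 31) = 01110111011101111011101110111011
Output column grouped in 4s = 0111 0111 0111 0111 1011 1011 1011 1011 = 0x7777BBBB
Convert to decimal digit by digit (value = value*16 + digit):
  7 -> 7
  7*16 + 7 = 119
  119*16 + 7 = 1911
  1911*16 + 7 = 30583
  30583*16 + 11 (B) = 489339
  489339*16 + 11 (B) = 7829435
  7829435*16 + 11 (B) = 125270971
  125270971*16 + 11 (B) = 2004335547
Decimal = 2004335547

2004335547


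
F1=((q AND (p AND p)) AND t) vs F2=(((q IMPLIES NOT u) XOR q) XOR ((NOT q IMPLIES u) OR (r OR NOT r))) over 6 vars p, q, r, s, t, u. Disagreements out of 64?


F1 = ((q AND (p AND p)) AND t)
F2 = (((q IMPLIES NOT u) XOR q) XOR ((NOT q IMPLIES u) OR (r OR NOT r)))
Evaluate both on each of 64 rows (bits = p,q,r,s,t,u):
  row 0 [000000]: F1=0 F2=0 -> 0
  row 1 [000001]: F1=0 F2=0 -> 0
  row 2 [000010]: F1=0 F2=0 -> 0
  row 3 [000011]: F1=0 F2=0 -> 0
  row 4 [000100]: F1=0 F2=0 -> 0
  (every remaining row is evaluated the same way; all 64 results are listed next)
Full result column, 8 rows per line (p,q,r fixed per line; s,t,u runs 000..111 left to right):
  rows 0-7 [p,q,r=000]: 00000000  (ones: 0)
  rows 8-15 [p,q,r=001]: 00000000  (ones: 0)
  rows 16-23 [p,q,r=010]: 10101010  (ones: 4)
  rows 24-31 [p,q,r=011]: 10101010  (ones: 4)
  rows 32-39 [p,q,r=100]: 00000000  (ones: 0)
  rows 40-47 [p,q,r=101]: 00000000  (ones: 0)
  rows 48-55 [p,q,r=110]: 10011001  (ones: 4)
  rows 56-63 [p,q,r=111]: 10011001  (ones: 4)
Disagreements = 0+0+4+4+0+0+4+4 = 16

16


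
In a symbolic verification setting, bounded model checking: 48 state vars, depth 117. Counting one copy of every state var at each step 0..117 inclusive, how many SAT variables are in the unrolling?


BMC unrolls to depth k, creating one copy of each state var for steps 0..k.
Step count = 117 + 1 = 118 (steps 0 through 117)
Vars per step = 48
Total = 48 * 118 = 5664

5664


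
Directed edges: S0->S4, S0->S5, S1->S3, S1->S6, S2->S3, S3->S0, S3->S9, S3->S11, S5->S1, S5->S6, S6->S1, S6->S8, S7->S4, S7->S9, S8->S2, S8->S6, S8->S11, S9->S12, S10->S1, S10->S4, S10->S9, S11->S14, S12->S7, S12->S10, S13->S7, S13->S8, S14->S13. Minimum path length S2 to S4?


BFS layer-by-layer from S2:
  dist 0: {S2}
  dist 1: {S3}
  dist 2: {S0, S9, S11}
  dist 3: {S4, S5, S12, S14}
  -> S4 reached at distance 3
Shortest path length = 3

3


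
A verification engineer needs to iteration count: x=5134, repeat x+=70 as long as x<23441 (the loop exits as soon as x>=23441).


Step 1: x goes from 5134 toward 23441 by 70; the body runs while x<23441, so iterations = ceil((bound-start)/step)
Step 2: Distance=18307
Step 3: ceil(18307/70)=262

262


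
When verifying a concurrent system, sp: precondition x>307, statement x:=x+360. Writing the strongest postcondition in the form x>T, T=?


Formula: sp(P, x:=E) = exists old_x. (x = E[old_x/x]) AND P[old_x/x] (old_x is the value of x before the assignment; eliminate old_x by solving x = E[old_x/x] for old_x)
Step 1: Precondition P: x>307, i.e. old_x > 307
Step 2: Assignment gives x = old_x + 360, so old_x = x - 360
Step 3: Substitute into P: x - 360 > 307
Step 4: Simplify: x > 307+360 = 667

667


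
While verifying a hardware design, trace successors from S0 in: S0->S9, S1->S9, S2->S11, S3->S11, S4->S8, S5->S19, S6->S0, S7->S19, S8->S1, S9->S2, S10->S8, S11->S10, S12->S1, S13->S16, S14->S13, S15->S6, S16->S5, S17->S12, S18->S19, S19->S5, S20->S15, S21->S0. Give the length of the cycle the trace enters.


Trace from S0 until a state repeats:
  S0 -> S9 -> S2 -> S11 -> S10 -> S8 -> S1 -> S9
S9 first seen at step 1, revisited at step 7.
Cycle length = 7 - 1 = 6

6


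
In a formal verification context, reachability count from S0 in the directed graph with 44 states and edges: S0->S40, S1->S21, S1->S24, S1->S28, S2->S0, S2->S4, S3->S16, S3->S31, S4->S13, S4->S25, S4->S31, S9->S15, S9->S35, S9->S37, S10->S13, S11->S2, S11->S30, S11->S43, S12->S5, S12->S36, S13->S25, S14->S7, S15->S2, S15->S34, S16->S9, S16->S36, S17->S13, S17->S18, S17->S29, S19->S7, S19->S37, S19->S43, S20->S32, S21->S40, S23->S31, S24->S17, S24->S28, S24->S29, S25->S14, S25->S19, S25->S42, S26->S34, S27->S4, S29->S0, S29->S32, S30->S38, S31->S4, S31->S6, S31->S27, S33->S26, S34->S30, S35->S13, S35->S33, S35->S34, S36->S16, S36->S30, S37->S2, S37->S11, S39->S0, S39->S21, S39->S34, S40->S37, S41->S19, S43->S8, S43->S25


BFS from S0:
  layer 0: {S0}
  layer 1: {S40}
  layer 2: {S37}
  layer 3: {S2, S11}
  layer 4: {S4, S30, S43}
  layer 5: {S8, S13, S25, S31, S38}
  layer 6: {S6, S14, S19, S27, S42}
  layer 7: {S7}
Reachable set: {S0, S2, S4, S6, S7, S8, S11, S13, S14, S19, S25, S27, S30, S31, S37, S38, S40, S42, S43}
Count = 19

19
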